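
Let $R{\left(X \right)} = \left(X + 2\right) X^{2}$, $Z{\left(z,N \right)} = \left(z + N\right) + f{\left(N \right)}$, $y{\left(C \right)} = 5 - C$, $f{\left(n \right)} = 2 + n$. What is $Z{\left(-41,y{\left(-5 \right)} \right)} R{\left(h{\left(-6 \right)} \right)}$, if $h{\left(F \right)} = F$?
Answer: $2736$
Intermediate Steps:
$Z{\left(z,N \right)} = 2 + z + 2 N$ ($Z{\left(z,N \right)} = \left(z + N\right) + \left(2 + N\right) = \left(N + z\right) + \left(2 + N\right) = 2 + z + 2 N$)
$R{\left(X \right)} = X^{2} \left(2 + X\right)$ ($R{\left(X \right)} = \left(2 + X\right) X^{2} = X^{2} \left(2 + X\right)$)
$Z{\left(-41,y{\left(-5 \right)} \right)} R{\left(h{\left(-6 \right)} \right)} = \left(2 - 41 + 2 \left(5 - -5\right)\right) \left(-6\right)^{2} \left(2 - 6\right) = \left(2 - 41 + 2 \left(5 + 5\right)\right) 36 \left(-4\right) = \left(2 - 41 + 2 \cdot 10\right) \left(-144\right) = \left(2 - 41 + 20\right) \left(-144\right) = \left(-19\right) \left(-144\right) = 2736$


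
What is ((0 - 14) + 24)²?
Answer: 100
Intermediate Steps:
((0 - 14) + 24)² = (-14 + 24)² = 10² = 100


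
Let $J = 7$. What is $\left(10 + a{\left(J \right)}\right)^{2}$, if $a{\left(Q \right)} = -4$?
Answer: $36$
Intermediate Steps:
$\left(10 + a{\left(J \right)}\right)^{2} = \left(10 - 4\right)^{2} = 6^{2} = 36$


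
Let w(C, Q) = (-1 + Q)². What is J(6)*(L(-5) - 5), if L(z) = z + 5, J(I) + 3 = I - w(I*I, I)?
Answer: 110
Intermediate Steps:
J(I) = -3 + I - (-1 + I)² (J(I) = -3 + (I - (-1 + I)²) = -3 + I - (-1 + I)²)
L(z) = 5 + z
J(6)*(L(-5) - 5) = (-3 + 6 - (-1 + 6)²)*((5 - 5) - 5) = (-3 + 6 - 1*5²)*(0 - 5) = (-3 + 6 - 1*25)*(-5) = (-3 + 6 - 25)*(-5) = -22*(-5) = 110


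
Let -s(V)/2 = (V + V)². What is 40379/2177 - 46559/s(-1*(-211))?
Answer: 14483066615/775377736 ≈ 18.679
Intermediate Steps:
s(V) = -8*V² (s(V) = -2*(V + V)² = -2*4*V² = -8*V²)
40379/2177 - 46559/s(-1*(-211)) = 40379/2177 - 46559/((-8*(-1*(-211))²)) = 40379*(1/2177) - 46559/((-8*211²)) = 40379/2177 - 46559/((-8*44521)) = 40379/2177 - 46559/(-356168) = 40379/2177 - 46559*(-1/356168) = 40379/2177 + 46559/356168 = 14483066615/775377736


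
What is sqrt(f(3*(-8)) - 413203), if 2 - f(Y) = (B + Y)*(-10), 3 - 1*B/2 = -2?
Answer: I*sqrt(413341) ≈ 642.92*I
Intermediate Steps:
B = 10 (B = 6 - 2*(-2) = 6 + 4 = 10)
f(Y) = 102 + 10*Y (f(Y) = 2 - (10 + Y)*(-10) = 2 - (-100 - 10*Y) = 2 + (100 + 10*Y) = 102 + 10*Y)
sqrt(f(3*(-8)) - 413203) = sqrt((102 + 10*(3*(-8))) - 413203) = sqrt((102 + 10*(-24)) - 413203) = sqrt((102 - 240) - 413203) = sqrt(-138 - 413203) = sqrt(-413341) = I*sqrt(413341)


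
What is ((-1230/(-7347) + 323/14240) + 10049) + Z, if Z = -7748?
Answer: 80251151187/34873760 ≈ 2301.2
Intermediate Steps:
((-1230/(-7347) + 323/14240) + 10049) + Z = ((-1230/(-7347) + 323/14240) + 10049) - 7748 = ((-1230*(-1/7347) + 323*(1/14240)) + 10049) - 7748 = ((410/2449 + 323/14240) + 10049) - 7748 = (6629427/34873760 + 10049) - 7748 = 350453043667/34873760 - 7748 = 80251151187/34873760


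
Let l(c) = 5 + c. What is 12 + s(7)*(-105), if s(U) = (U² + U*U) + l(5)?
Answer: -11328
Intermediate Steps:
s(U) = 10 + 2*U² (s(U) = (U² + U*U) + (5 + 5) = (U² + U²) + 10 = 2*U² + 10 = 10 + 2*U²)
12 + s(7)*(-105) = 12 + (10 + 2*7²)*(-105) = 12 + (10 + 2*49)*(-105) = 12 + (10 + 98)*(-105) = 12 + 108*(-105) = 12 - 11340 = -11328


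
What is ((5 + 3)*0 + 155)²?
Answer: 24025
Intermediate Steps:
((5 + 3)*0 + 155)² = (8*0 + 155)² = (0 + 155)² = 155² = 24025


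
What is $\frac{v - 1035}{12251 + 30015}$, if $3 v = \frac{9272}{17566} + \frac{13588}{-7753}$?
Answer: $- \frac{30216732913}{1233465566286} \approx -0.024497$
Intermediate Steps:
$v = - \frac{83400496}{204283797}$ ($v = \frac{\frac{9272}{17566} + \frac{13588}{-7753}}{3} = \frac{9272 \cdot \frac{1}{17566} + 13588 \left(- \frac{1}{7753}\right)}{3} = \frac{\frac{4636}{8783} - \frac{13588}{7753}}{3} = \frac{1}{3} \left(- \frac{83400496}{68094599}\right) = - \frac{83400496}{204283797} \approx -0.40826$)
$\frac{v - 1035}{12251 + 30015} = \frac{- \frac{83400496}{204283797} - 1035}{12251 + 30015} = - \frac{211517130391}{204283797 \cdot 42266} = \left(- \frac{211517130391}{204283797}\right) \frac{1}{42266} = - \frac{30216732913}{1233465566286}$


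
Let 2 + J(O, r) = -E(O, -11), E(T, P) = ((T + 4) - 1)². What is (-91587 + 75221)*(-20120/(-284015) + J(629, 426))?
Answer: 371321481189764/56803 ≈ 6.5370e+9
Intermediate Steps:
E(T, P) = (3 + T)² (E(T, P) = ((4 + T) - 1)² = (3 + T)²)
J(O, r) = -2 - (3 + O)²
(-91587 + 75221)*(-20120/(-284015) + J(629, 426)) = (-91587 + 75221)*(-20120/(-284015) + (-2 - (3 + 629)²)) = -16366*(-20120*(-1/284015) + (-2 - 1*632²)) = -16366*(4024/56803 + (-2 - 1*399424)) = -16366*(4024/56803 + (-2 - 399424)) = -16366*(4024/56803 - 399426) = -16366*(-22688591054/56803) = 371321481189764/56803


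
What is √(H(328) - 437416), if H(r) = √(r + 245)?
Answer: √(-437416 + √573) ≈ 661.36*I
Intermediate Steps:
H(r) = √(245 + r)
√(H(328) - 437416) = √(√(245 + 328) - 437416) = √(√573 - 437416) = √(-437416 + √573)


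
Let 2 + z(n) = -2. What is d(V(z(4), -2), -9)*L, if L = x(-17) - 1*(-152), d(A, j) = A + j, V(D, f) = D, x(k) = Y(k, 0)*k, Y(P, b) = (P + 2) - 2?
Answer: -5733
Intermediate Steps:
Y(P, b) = P (Y(P, b) = (2 + P) - 2 = P)
z(n) = -4 (z(n) = -2 - 2 = -4)
x(k) = k**2 (x(k) = k*k = k**2)
L = 441 (L = (-17)**2 - 1*(-152) = 289 + 152 = 441)
d(V(z(4), -2), -9)*L = (-4 - 9)*441 = -13*441 = -5733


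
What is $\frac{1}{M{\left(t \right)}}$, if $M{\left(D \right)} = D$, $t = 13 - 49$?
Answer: $- \frac{1}{36} \approx -0.027778$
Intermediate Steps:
$t = -36$
$\frac{1}{M{\left(t \right)}} = \frac{1}{-36} = - \frac{1}{36}$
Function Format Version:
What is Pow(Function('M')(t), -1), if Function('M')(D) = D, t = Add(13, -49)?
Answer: Rational(-1, 36) ≈ -0.027778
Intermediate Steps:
t = -36
Pow(Function('M')(t), -1) = Pow(-36, -1) = Rational(-1, 36)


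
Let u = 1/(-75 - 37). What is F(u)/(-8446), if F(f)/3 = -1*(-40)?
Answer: -60/4223 ≈ -0.014208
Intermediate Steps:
u = -1/112 (u = 1/(-112) = -1/112 ≈ -0.0089286)
F(f) = 120 (F(f) = 3*(-1*(-40)) = 3*40 = 120)
F(u)/(-8446) = 120/(-8446) = 120*(-1/8446) = -60/4223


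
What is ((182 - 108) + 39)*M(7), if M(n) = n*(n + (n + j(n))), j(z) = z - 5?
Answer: 12656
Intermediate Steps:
j(z) = -5 + z
M(n) = n*(-5 + 3*n) (M(n) = n*(n + (n + (-5 + n))) = n*(n + (-5 + 2*n)) = n*(-5 + 3*n))
((182 - 108) + 39)*M(7) = ((182 - 108) + 39)*(7*(-5 + 3*7)) = (74 + 39)*(7*(-5 + 21)) = 113*(7*16) = 113*112 = 12656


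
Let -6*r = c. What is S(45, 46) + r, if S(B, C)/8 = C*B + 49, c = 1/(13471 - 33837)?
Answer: 2071466593/122196 ≈ 16952.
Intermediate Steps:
c = -1/20366 (c = 1/(-20366) = -1/20366 ≈ -4.9101e-5)
r = 1/122196 (r = -⅙*(-1/20366) = 1/122196 ≈ 8.1836e-6)
S(B, C) = 392 + 8*B*C (S(B, C) = 8*(C*B + 49) = 8*(B*C + 49) = 8*(49 + B*C) = 392 + 8*B*C)
S(45, 46) + r = (392 + 8*45*46) + 1/122196 = (392 + 16560) + 1/122196 = 16952 + 1/122196 = 2071466593/122196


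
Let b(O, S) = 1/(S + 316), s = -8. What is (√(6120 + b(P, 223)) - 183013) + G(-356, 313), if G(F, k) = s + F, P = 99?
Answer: -183377 + √36285491/77 ≈ -1.8330e+5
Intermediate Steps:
G(F, k) = -8 + F
b(O, S) = 1/(316 + S)
(√(6120 + b(P, 223)) - 183013) + G(-356, 313) = (√(6120 + 1/(316 + 223)) - 183013) + (-8 - 356) = (√(6120 + 1/539) - 183013) - 364 = (√(3298681/539) - 183013) - 364 = (√36285491/77 - 183013) - 364 = (-183013 + √36285491/77) - 364 = -183377 + √36285491/77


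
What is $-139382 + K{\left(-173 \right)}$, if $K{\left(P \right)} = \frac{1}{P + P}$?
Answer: $- \frac{48226173}{346} \approx -1.3938 \cdot 10^{5}$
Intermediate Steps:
$K{\left(P \right)} = \frac{1}{2 P}$
$-139382 + K{\left(-173 \right)} = -139382 + \frac{1}{2 \left(-173\right)} = -139382 + \frac{1}{2} \left(- \frac{1}{173}\right) = -139382 - \frac{1}{346} = - \frac{48226173}{346}$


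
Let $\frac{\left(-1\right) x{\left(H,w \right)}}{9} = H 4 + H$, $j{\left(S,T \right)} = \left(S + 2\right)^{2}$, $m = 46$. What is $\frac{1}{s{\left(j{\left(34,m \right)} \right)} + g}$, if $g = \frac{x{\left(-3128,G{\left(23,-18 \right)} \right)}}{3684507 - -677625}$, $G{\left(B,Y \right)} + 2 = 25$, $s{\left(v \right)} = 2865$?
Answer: $\frac{21383}{61262985} \approx 0.00034904$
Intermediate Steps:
$j{\left(S,T \right)} = \left(2 + S\right)^{2}$
$G{\left(B,Y \right)} = 23$ ($G{\left(B,Y \right)} = -2 + 25 = 23$)
$x{\left(H,w \right)} = - 45 H$ ($x{\left(H,w \right)} = - 9 \left(H 4 + H\right) = - 9 \left(4 H + H\right) = - 9 \cdot 5 H = - 45 H$)
$g = \frac{690}{21383}$ ($g = \frac{\left(-45\right) \left(-3128\right)}{3684507 - -677625} = \frac{140760}{3684507 + 677625} = \frac{140760}{4362132} = 140760 \cdot \frac{1}{4362132} = \frac{690}{21383} \approx 0.032269$)
$\frac{1}{s{\left(j{\left(34,m \right)} \right)} + g} = \frac{1}{2865 + \frac{690}{21383}} = \frac{1}{\frac{61262985}{21383}} = \frac{21383}{61262985}$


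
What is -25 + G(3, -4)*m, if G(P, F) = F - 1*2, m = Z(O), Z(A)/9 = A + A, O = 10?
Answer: -1105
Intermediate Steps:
Z(A) = 18*A (Z(A) = 9*(A + A) = 9*(2*A) = 18*A)
m = 180 (m = 18*10 = 180)
G(P, F) = -2 + F (G(P, F) = F - 2 = -2 + F)
-25 + G(3, -4)*m = -25 + (-2 - 4)*180 = -25 - 6*180 = -25 - 1080 = -1105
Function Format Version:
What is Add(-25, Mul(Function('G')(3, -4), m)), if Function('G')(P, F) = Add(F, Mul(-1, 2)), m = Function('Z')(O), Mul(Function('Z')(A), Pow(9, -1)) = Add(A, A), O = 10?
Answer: -1105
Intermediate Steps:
Function('Z')(A) = Mul(18, A) (Function('Z')(A) = Mul(9, Add(A, A)) = Mul(9, Mul(2, A)) = Mul(18, A))
m = 180 (m = Mul(18, 10) = 180)
Function('G')(P, F) = Add(-2, F) (Function('G')(P, F) = Add(F, -2) = Add(-2, F))
Add(-25, Mul(Function('G')(3, -4), m)) = Add(-25, Mul(Add(-2, -4), 180)) = Add(-25, Mul(-6, 180)) = Add(-25, -1080) = -1105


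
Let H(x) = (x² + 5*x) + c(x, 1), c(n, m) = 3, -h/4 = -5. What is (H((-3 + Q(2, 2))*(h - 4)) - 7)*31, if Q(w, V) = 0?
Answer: 63860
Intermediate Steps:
h = 20 (h = -4*(-5) = 20)
H(x) = 3 + x² + 5*x (H(x) = (x² + 5*x) + 3 = 3 + x² + 5*x)
(H((-3 + Q(2, 2))*(h - 4)) - 7)*31 = ((3 + ((-3 + 0)*(20 - 4))² + 5*((-3 + 0)*(20 - 4))) - 7)*31 = ((3 + (-3*16)² + 5*(-3*16)) - 7)*31 = ((3 + (-48)² + 5*(-48)) - 7)*31 = ((3 + 2304 - 240) - 7)*31 = (2067 - 7)*31 = 2060*31 = 63860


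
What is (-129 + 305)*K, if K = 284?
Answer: 49984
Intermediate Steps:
(-129 + 305)*K = (-129 + 305)*284 = 176*284 = 49984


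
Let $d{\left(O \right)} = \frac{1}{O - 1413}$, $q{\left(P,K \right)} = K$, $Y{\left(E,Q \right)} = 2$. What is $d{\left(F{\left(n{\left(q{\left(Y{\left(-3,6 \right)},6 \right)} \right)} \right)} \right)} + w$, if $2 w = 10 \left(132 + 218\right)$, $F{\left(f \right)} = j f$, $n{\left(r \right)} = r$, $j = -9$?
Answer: $\frac{2567249}{1467} \approx 1750.0$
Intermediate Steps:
$F{\left(f \right)} = - 9 f$
$d{\left(O \right)} = \frac{1}{-1413 + O}$
$w = 1750$ ($w = \frac{10 \left(132 + 218\right)}{2} = \frac{10 \cdot 350}{2} = \frac{1}{2} \cdot 3500 = 1750$)
$d{\left(F{\left(n{\left(q{\left(Y{\left(-3,6 \right)},6 \right)} \right)} \right)} \right)} + w = \frac{1}{-1413 - 54} + 1750 = \frac{1}{-1467} + 1750 = - \frac{1}{1467} + 1750 = \frac{2567249}{1467}$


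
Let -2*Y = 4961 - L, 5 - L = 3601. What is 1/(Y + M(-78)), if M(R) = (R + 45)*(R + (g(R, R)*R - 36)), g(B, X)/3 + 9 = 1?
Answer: -2/124585 ≈ -1.6053e-5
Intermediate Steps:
L = -3596 (L = 5 - 1*3601 = 5 - 3601 = -3596)
g(B, X) = -24 (g(B, X) = -27 + 3*1 = -27 + 3 = -24)
M(R) = (-36 - 23*R)*(45 + R) (M(R) = (R + 45)*(R + (-24*R - 36)) = (45 + R)*(R + (-36 - 24*R)) = (45 + R)*(-36 - 23*R) = (-36 - 23*R)*(45 + R))
Y = -8557/2 (Y = -(4961 - 1*(-3596))/2 = -(4961 + 3596)/2 = -½*8557 = -8557/2 ≈ -4278.5)
1/(Y + M(-78)) = 1/(-8557/2 + (-1620 - 1071*(-78) - 23*(-78)²)) = 1/(-8557/2 + (-1620 + 83538 - 23*6084)) = 1/(-8557/2 + (-1620 + 83538 - 139932)) = 1/(-8557/2 - 58014) = 1/(-124585/2) = -2/124585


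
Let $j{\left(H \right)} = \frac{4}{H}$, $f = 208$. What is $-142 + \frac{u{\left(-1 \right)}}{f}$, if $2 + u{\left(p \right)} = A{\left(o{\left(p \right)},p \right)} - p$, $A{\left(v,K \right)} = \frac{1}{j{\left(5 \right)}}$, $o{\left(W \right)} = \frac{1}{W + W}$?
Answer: $- \frac{118143}{832} \approx -142.0$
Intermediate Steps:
$o{\left(W \right)} = \frac{1}{2 W}$
$A{\left(v,K \right)} = \frac{5}{4}$ ($A{\left(v,K \right)} = \frac{1}{4 \cdot \frac{1}{5}} = \frac{1}{\frac{4}{5}} = \frac{5}{4}$)
$u{\left(p \right)} = - \frac{3}{4} - p$ ($u{\left(p \right)} = -2 - \left(- \frac{5}{4} + p\right) = - \frac{3}{4} - p$)
$-142 + \frac{u{\left(-1 \right)}}{f} = -142 + \frac{- \frac{3}{4} - -1}{208} = -142 + \left(- \frac{3}{4} + 1\right) \frac{1}{208} = -142 + \frac{1}{4} \cdot \frac{1}{208} = -142 + \frac{1}{832} = - \frac{118143}{832}$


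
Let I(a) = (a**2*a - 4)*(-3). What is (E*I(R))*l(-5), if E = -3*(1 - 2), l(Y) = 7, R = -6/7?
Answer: 14292/49 ≈ 291.67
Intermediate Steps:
R = -6/7 (R = -6*1/7 = -6/7 ≈ -0.85714)
I(a) = 12 - 3*a**3 (I(a) = (a**3 - 4)*(-3) = (-4 + a**3)*(-3) = 12 - 3*a**3)
E = 3 (E = -3*(-1) = 3)
(E*I(R))*l(-5) = (3*(12 - 3*(-6/7)**3))*7 = (3*(12 - 3*(-216/343)))*7 = (3*(12 + 648/343))*7 = (3*(4764/343))*7 = (14292/343)*7 = 14292/49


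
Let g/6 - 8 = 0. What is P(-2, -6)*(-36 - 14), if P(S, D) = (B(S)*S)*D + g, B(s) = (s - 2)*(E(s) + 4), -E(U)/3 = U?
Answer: 21600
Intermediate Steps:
g = 48 (g = 48 + 6*0 = 48 + 0 = 48)
E(U) = -3*U
B(s) = (-2 + s)*(4 - 3*s) (B(s) = (s - 2)*(-3*s + 4) = (-2 + s)*(4 - 3*s))
P(S, D) = 48 + D*S*(-8 - 3*S² + 10*S) (P(S, D) = ((-8 - 3*S² + 10*S)*S)*D + 48 = (S*(-8 - 3*S² + 10*S))*D + 48 = D*S*(-8 - 3*S² + 10*S) + 48 = 48 + D*S*(-8 - 3*S² + 10*S))
P(-2, -6)*(-36 - 14) = (48 - 6*(-2)*(-8 - 3*(-2)² + 10*(-2)))*(-36 - 14) = (48 - 6*(-2)*(-8 - 3*4 - 20))*(-50) = (48 - 6*(-2)*(-8 - 12 - 20))*(-50) = (48 - 6*(-2)*(-40))*(-50) = (48 - 480)*(-50) = -432*(-50) = 21600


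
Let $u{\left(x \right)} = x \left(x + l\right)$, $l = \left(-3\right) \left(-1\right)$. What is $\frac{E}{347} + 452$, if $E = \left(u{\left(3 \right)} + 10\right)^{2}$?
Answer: $\frac{157628}{347} \approx 454.26$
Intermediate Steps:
$l = 3$
$u{\left(x \right)} = x \left(3 + x\right)$ ($u{\left(x \right)} = x \left(x + 3\right) = x \left(3 + x\right)$)
$E = 784$ ($E = \left(3 \left(3 + 3\right) + 10\right)^{2} = \left(3 \cdot 6 + 10\right)^{2} = \left(18 + 10\right)^{2} = 28^{2} = 784$)
$\frac{E}{347} + 452 = \frac{784}{347} + 452 = \frac{157628}{347}$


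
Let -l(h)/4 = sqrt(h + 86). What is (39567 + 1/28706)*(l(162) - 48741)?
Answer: -55360529978523/28706 - 4543241212*sqrt(62)/14353 ≈ -1.9310e+9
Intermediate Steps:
l(h) = -4*sqrt(86 + h) (l(h) = -4*sqrt(h + 86) = -4*sqrt(86 + h))
(39567 + 1/28706)*(l(162) - 48741) = (39567 + 1/28706)*(-4*sqrt(86 + 162) - 48741) = (39567 + 1/28706)*(-8*sqrt(62) - 48741) = 1135810303*(-8*sqrt(62) - 48741)/28706 = 1135810303*(-48741 - 8*sqrt(62))/28706 = -55360529978523/28706 - 4543241212*sqrt(62)/14353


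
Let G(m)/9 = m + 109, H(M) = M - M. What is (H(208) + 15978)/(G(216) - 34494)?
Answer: -5326/10523 ≈ -0.50613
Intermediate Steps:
H(M) = 0
G(m) = 981 + 9*m (G(m) = 9*(m + 109) = 9*(109 + m) = 981 + 9*m)
(H(208) + 15978)/(G(216) - 34494) = (0 + 15978)/((981 + 9*216) - 34494) = 15978/((981 + 1944) - 34494) = 15978/(2925 - 34494) = 15978/(-31569) = 15978*(-1/31569) = -5326/10523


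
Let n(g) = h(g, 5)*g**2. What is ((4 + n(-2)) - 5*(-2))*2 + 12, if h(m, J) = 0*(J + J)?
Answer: 40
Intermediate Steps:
h(m, J) = 0 (h(m, J) = 0*(2*J) = 0)
n(g) = 0 (n(g) = 0*g**2 = 0)
((4 + n(-2)) - 5*(-2))*2 + 12 = ((4 + 0) - 5*(-2))*2 + 12 = (4 + 10)*2 + 12 = 14*2 + 12 = 28 + 12 = 40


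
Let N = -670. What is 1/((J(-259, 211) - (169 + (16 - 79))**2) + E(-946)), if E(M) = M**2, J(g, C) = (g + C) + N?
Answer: 1/882962 ≈ 1.1326e-6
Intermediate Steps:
J(g, C) = -670 + C + g (J(g, C) = (g + C) - 670 = (C + g) - 670 = -670 + C + g)
1/((J(-259, 211) - (169 + (16 - 79))**2) + E(-946)) = 1/(((-670 + 211 - 259) - (169 + (16 - 79))**2) + (-946)**2) = 1/((-718 - (169 - 63)**2) + 894916) = 1/((-718 - 1*106**2) + 894916) = 1/((-718 - 1*11236) + 894916) = 1/((-718 - 11236) + 894916) = 1/(-11954 + 894916) = 1/882962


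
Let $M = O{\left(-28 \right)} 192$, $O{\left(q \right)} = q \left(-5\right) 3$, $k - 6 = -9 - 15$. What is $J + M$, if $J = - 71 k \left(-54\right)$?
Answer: $11628$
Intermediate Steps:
$k = -18$ ($k = 6 - 24 = -18$)
$O{\left(q \right)} = - 15 q$ ($O{\left(q \right)} = - 5 q 3 = - 15 q$)
$M = 80640$ ($M = \left(-15\right) \left(-28\right) 192 = 420 \cdot 192 = 80640$)
$J = -69012$ ($J = \left(-71\right) \left(-18\right) \left(-54\right) = 1278 \left(-54\right) = -69012$)
$J + M = -69012 + 80640 = 11628$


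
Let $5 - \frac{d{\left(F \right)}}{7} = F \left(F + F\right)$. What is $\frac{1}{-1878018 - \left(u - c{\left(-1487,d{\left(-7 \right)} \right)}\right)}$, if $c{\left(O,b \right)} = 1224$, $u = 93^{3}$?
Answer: $- \frac{1}{2681151} \approx -3.7297 \cdot 10^{-7}$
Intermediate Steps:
$u = 804357$
$d{\left(F \right)} = 35 - 14 F^{2}$ ($d{\left(F \right)} = 35 - 7 F \left(F + F\right) = 35 - 7 F 2 F = 35 - 7 \cdot 2 F^{2} = 35 - 14 F^{2}$)
$\frac{1}{-1878018 - \left(u - c{\left(-1487,d{\left(-7 \right)} \right)}\right)} = \frac{1}{-1878018 - \left(804357 - 1224\right)} = \frac{1}{-1878018 - 803133} = \frac{1}{-2681151} = - \frac{1}{2681151}$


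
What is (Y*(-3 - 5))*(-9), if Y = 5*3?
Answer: 1080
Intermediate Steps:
Y = 15
(Y*(-3 - 5))*(-9) = (15*(-3 - 5))*(-9) = (15*(-8))*(-9) = -120*(-9) = 1080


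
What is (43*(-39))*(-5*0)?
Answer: 0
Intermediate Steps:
(43*(-39))*(-5*0) = -1677*0 = 0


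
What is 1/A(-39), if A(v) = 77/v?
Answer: -39/77 ≈ -0.50649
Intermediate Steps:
1/A(-39) = 1/(77/(-39)) = 1/(77*(-1/39)) = 1/(-77/39) = -39/77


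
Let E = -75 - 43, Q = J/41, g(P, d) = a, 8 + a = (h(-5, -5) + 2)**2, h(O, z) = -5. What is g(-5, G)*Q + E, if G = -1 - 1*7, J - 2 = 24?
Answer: -4812/41 ≈ -117.37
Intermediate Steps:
J = 26 (J = 2 + 24 = 26)
G = -8 (G = -1 - 7 = -8)
a = 1 (a = -8 + (-5 + 2)**2 = -8 + (-3)**2 = -8 + 9 = 1)
g(P, d) = 1
Q = 26/41 ≈ 0.63415
E = -118
g(-5, G)*Q + E = 1*(26/41) - 118 = 26/41 - 118 = -4812/41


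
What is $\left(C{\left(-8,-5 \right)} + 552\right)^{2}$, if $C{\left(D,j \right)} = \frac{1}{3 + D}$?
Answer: $\frac{7612081}{25} \approx 3.0448 \cdot 10^{5}$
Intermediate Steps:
$\left(C{\left(-8,-5 \right)} + 552\right)^{2} = \left(\frac{1}{3 - 8} + 552\right)^{2} = \left(\frac{1}{-5} + 552\right)^{2} = \left(- \frac{1}{5} + 552\right)^{2} = \left(\frac{2759}{5}\right)^{2} = \frac{7612081}{25}$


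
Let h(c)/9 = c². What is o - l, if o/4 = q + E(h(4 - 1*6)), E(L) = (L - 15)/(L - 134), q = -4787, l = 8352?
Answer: -192506/7 ≈ -27501.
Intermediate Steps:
h(c) = 9*c²
E(L) = (-15 + L)/(-134 + L)
o = -134042/7 (o = 4*(-4787 + (-15 + 9*(4 - 1*6)²)/(-134 + 9*(4 - 1*6)²)) = 4*(-4787 + (-15 + 9*(4 - 6)²)/(-134 + 9*(4 - 6)²)) = 4*(-4787 + (-15 + 9*(-2)²)/(-134 + 9*(-2)²)) = 4*(-4787 + (-15 + 9*4)/(-134 + 9*4)) = 4*(-4787 + (-15 + 36)/(-134 + 36)) = 4*(-4787 + 21/(-98)) = 4*(-4787 - 1/98*21) = 4*(-4787 - 3/14) = 4*(-67021/14) = -134042/7 ≈ -19149.)
o - l = -134042/7 - 1*8352 = -134042/7 - 8352 = -192506/7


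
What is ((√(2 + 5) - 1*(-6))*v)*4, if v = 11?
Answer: 264 + 44*√7 ≈ 380.41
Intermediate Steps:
((√(2 + 5) - 1*(-6))*v)*4 = ((√(2 + 5) - 1*(-6))*11)*4 = ((√7 + 6)*11)*4 = ((6 + √7)*11)*4 = (66 + 11*√7)*4 = 264 + 44*√7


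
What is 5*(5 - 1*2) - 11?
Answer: 4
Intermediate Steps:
5*(5 - 1*2) - 11 = 5*(5 - 2) - 11 = 5*3 - 11 = 15 - 11 = 4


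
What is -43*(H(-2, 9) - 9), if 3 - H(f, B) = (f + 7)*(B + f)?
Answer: 1763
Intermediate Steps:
H(f, B) = 3 - (7 + f)*(B + f) (H(f, B) = 3 - (f + 7)*(B + f) = 3 - (7 + f)*(B + f))
-43*(H(-2, 9) - 9) = -43*((3 - 1*(-2)² - 7*9 - 7*(-2) - 1*9*(-2)) - 9) = -43*((3 - 1*4 - 63 + 14 + 18) - 9) = -43*((3 - 4 - 63 + 14 + 18) - 9) = -43*(-32 - 9) = -43*(-41) = 1763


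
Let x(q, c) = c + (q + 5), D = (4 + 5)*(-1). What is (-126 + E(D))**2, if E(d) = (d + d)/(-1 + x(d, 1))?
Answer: 59049/4 ≈ 14762.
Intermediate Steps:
D = -9 (D = 9*(-1) = -9)
x(q, c) = 5 + c + q (x(q, c) = c + (5 + q) = 5 + c + q)
E(d) = 2*d/(5 + d) (E(d) = (d + d)/(-1 + (5 + 1 + d)) = (2*d)/(-1 + (6 + d)) = (2*d)/(5 + d) = 2*d/(5 + d))
(-126 + E(D))**2 = (-126 + 2*(-9)/(5 - 9))**2 = (-126 + 2*(-9)/(-4))**2 = (-126 + 2*(-9)*(-1/4))**2 = (-126 + 9/2)**2 = (-243/2)**2 = 59049/4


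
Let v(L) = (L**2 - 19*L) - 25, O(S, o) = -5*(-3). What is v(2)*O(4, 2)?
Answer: -885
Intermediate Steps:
O(S, o) = 15
v(L) = -25 + L**2 - 19*L
v(2)*O(4, 2) = (-25 + 2**2 - 19*2)*15 = (-25 + 4 - 38)*15 = -59*15 = -885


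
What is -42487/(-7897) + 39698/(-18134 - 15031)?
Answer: 1095586249/261904005 ≈ 4.1832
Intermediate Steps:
-42487/(-7897) + 39698/(-18134 - 15031) = -42487*(-1/7897) + 39698/(-33165) = 42487/7897 + 39698*(-1/33165) = 42487/7897 - 39698/33165 = 1095586249/261904005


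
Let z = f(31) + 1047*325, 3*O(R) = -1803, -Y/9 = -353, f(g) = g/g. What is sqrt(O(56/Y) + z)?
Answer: 5*sqrt(13587) ≈ 582.82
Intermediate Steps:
f(g) = 1
Y = 3177 (Y = -9*(-353) = 3177)
O(R) = -601 (O(R) = (1/3)*(-1803) = -601)
z = 340276 (z = 1 + 1047*325 = 1 + 340275 = 340276)
sqrt(O(56/Y) + z) = sqrt(-601 + 340276) = sqrt(339675) = 5*sqrt(13587)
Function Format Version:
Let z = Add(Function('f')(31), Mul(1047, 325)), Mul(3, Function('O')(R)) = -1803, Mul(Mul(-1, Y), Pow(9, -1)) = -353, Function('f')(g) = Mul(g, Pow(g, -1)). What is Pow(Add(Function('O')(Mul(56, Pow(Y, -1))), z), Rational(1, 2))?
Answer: Mul(5, Pow(13587, Rational(1, 2))) ≈ 582.82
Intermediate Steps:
Function('f')(g) = 1
Y = 3177 (Y = Mul(-9, -353) = 3177)
Function('O')(R) = -601 (Function('O')(R) = Mul(Rational(1, 3), -1803) = -601)
z = 340276 (z = Add(1, Mul(1047, 325)) = Add(1, 340275) = 340276)
Pow(Add(Function('O')(Mul(56, Pow(Y, -1))), z), Rational(1, 2)) = Pow(Add(-601, 340276), Rational(1, 2)) = Pow(339675, Rational(1, 2)) = Mul(5, Pow(13587, Rational(1, 2)))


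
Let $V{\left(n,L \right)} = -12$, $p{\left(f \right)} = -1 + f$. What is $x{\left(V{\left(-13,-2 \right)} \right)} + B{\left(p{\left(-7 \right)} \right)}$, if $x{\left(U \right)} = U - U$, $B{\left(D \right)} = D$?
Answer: $-8$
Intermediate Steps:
$x{\left(U \right)} = 0$
$x{\left(V{\left(-13,-2 \right)} \right)} + B{\left(p{\left(-7 \right)} \right)} = 0 - 8 = -8$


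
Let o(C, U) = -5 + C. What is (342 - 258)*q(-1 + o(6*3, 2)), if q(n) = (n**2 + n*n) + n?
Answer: 25200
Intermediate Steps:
q(n) = n + 2*n**2 (q(n) = (n**2 + n**2) + n = 2*n**2 + n = n + 2*n**2)
(342 - 258)*q(-1 + o(6*3, 2)) = (342 - 258)*((-1 + (-5 + 6*3))*(1 + 2*(-1 + (-5 + 6*3)))) = 84*((-1 + (-5 + 18))*(1 + 2*(-1 + (-5 + 18)))) = 84*((-1 + 13)*(1 + 2*(-1 + 13))) = 84*(12*(1 + 2*12)) = 84*(12*(1 + 24)) = 84*(12*25) = 84*300 = 25200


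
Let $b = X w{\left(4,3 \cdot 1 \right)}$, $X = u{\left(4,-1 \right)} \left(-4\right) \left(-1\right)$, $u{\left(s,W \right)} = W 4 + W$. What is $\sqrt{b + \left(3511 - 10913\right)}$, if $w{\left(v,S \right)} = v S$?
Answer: $i \sqrt{7642} \approx 87.419 i$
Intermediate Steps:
$u{\left(s,W \right)} = 5 W$ ($u{\left(s,W \right)} = 4 W + W = 5 W$)
$X = -20$ ($X = 5 \left(-1\right) \left(-4\right) \left(-1\right) = \left(-5\right) \left(-4\right) \left(-1\right) = 20 \left(-1\right) = -20$)
$w{\left(v,S \right)} = S v$
$b = -240$ ($b = - 20 \cdot 3 \cdot 1 \cdot 4 = - 20 \cdot 3 \cdot 4 = \left(-20\right) 12 = -240$)
$\sqrt{b + \left(3511 - 10913\right)} = \sqrt{-240 + \left(3511 - 10913\right)} = \sqrt{-240 - 7402} = \sqrt{-7642} = i \sqrt{7642}$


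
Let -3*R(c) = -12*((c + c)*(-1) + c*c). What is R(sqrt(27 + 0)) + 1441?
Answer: 1549 - 24*sqrt(3) ≈ 1507.4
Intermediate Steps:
R(c) = -8*c + 4*c**2 (R(c) = -(-4)*((c + c)*(-1) + c*c) = -(-4)*((2*c)*(-1) + c**2) = -(-4)*(-2*c + c**2) = -(-4)*(c**2 - 2*c) = -(-12*c**2 + 24*c)/3 = -8*c + 4*c**2)
R(sqrt(27 + 0)) + 1441 = 4*sqrt(27 + 0)*(-2 + sqrt(27 + 0)) + 1441 = 4*sqrt(27)*(-2 + sqrt(27)) + 1441 = 4*(3*sqrt(3))*(-2 + 3*sqrt(3)) + 1441 = 12*sqrt(3)*(-2 + 3*sqrt(3)) + 1441 = 1441 + 12*sqrt(3)*(-2 + 3*sqrt(3))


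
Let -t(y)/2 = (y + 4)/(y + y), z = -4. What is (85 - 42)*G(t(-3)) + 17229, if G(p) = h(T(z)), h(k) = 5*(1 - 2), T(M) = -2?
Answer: 17014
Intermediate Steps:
t(y) = -(4 + y)/y (t(y) = -2*(y + 4)/(y + y) = -2*(4 + y)/(2*y) = -2*(4 + y)*1/(2*y) = -(4 + y)/y)
h(k) = -5 (h(k) = 5*(-1) = -5)
G(p) = -5
(85 - 42)*G(t(-3)) + 17229 = (85 - 42)*(-5) + 17229 = 43*(-5) + 17229 = -215 + 17229 = 17014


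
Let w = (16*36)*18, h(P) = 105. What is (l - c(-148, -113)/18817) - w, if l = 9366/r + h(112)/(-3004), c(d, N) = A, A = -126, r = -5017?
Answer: -2940822265597473/283592286556 ≈ -10370.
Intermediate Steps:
c(d, N) = -126
l = -28662249/15071068 (l = 9366/(-5017) + 105/(-3004) = 9366*(-1/5017) + 105*(-1/3004) = -9366/5017 - 105/3004 = -28662249/15071068 ≈ -1.9018)
w = 10368 (w = 576*18 = 10368)
(l - c(-148, -113)/18817) - w = (-28662249/15071068 - (-126)/18817) - 1*10368 = (-28662249/15071068 - (-126)/18817) - 10368 = (-28662249/15071068 - 1*(-126/18817)) - 10368 = (-28662249/15071068 + 126/18817) - 10368 = -537438584865/283592286556 - 10368 = -2940822265597473/283592286556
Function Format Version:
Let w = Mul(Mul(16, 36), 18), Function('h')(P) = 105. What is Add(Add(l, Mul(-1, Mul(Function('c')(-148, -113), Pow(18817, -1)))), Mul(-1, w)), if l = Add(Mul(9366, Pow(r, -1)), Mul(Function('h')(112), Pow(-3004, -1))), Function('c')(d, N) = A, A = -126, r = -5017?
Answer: Rational(-2940822265597473, 283592286556) ≈ -10370.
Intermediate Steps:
Function('c')(d, N) = -126
l = Rational(-28662249, 15071068) (l = Add(Mul(9366, Pow(-5017, -1)), Mul(105, Pow(-3004, -1))) = Add(Mul(9366, Rational(-1, 5017)), Mul(105, Rational(-1, 3004))) = Add(Rational(-9366, 5017), Rational(-105, 3004)) = Rational(-28662249, 15071068) ≈ -1.9018)
w = 10368 (w = Mul(576, 18) = 10368)
Add(Add(l, Mul(-1, Mul(Function('c')(-148, -113), Pow(18817, -1)))), Mul(-1, w)) = Add(Add(Rational(-28662249, 15071068), Mul(-1, Mul(-126, Pow(18817, -1)))), Mul(-1, 10368)) = Add(Add(Rational(-28662249, 15071068), Mul(-1, Mul(-126, Rational(1, 18817)))), -10368) = Add(Add(Rational(-28662249, 15071068), Mul(-1, Rational(-126, 18817))), -10368) = Add(Add(Rational(-28662249, 15071068), Rational(126, 18817)), -10368) = Add(Rational(-537438584865, 283592286556), -10368) = Rational(-2940822265597473, 283592286556)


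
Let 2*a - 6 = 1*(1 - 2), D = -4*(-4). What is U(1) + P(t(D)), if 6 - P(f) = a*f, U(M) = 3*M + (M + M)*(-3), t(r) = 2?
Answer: -2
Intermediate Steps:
D = 16
a = 5/2 (a = 3 + (1*(1 - 2))/2 = 3 + (1*(-1))/2 = 3 + (1/2)*(-1) = 3 - 1/2 = 5/2 ≈ 2.5000)
U(M) = -3*M (U(M) = 3*M + (2*M)*(-3) = 3*M - 6*M = -3*M)
P(f) = 6 - 5*f/2
U(1) + P(t(D)) = -3*1 + (6 - 5/2*2) = -3 + (6 - 5) = -3 + 1 = -2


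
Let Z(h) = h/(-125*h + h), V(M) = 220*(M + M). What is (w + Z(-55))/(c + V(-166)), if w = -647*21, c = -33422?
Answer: 1684789/13201288 ≈ 0.12762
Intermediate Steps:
V(M) = 440*M (V(M) = 220*(2*M) = 440*M)
w = -13587
Z(h) = -1/124 (Z(h) = h/((-124*h)) = h*(-1/(124*h)) = -1/124)
(w + Z(-55))/(c + V(-166)) = (-13587 - 1/124)/(-33422 + 440*(-166)) = -1684789/(124*(-33422 - 73040)) = -1684789/124/(-106462) = -1684789/124*(-1/106462) = 1684789/13201288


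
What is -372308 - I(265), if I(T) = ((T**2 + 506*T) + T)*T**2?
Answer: -14367002808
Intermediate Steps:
I(T) = T**2*(T**2 + 507*T) (I(T) = (T**2 + 507*T)*T**2 = T**2*(T**2 + 507*T))
-372308 - I(265) = -372308 - 265**3*(507 + 265) = -372308 - 18609625*772 = -372308 - 1*14366630500 = -372308 - 14366630500 = -14367002808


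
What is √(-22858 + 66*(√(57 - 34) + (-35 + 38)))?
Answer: √(-22660 + 66*√23) ≈ 149.48*I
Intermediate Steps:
√(-22858 + 66*(√(57 - 34) + (-35 + 38))) = √(-22858 + 66*(√23 + 3)) = √(-22858 + 66*(3 + √23)) = √(-22858 + (198 + 66*√23)) = √(-22660 + 66*√23)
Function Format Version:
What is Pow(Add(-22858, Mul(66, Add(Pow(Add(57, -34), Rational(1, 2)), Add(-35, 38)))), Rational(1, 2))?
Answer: Pow(Add(-22660, Mul(66, Pow(23, Rational(1, 2)))), Rational(1, 2)) ≈ Mul(149.48, I)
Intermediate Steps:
Pow(Add(-22858, Mul(66, Add(Pow(Add(57, -34), Rational(1, 2)), Add(-35, 38)))), Rational(1, 2)) = Pow(Add(-22858, Mul(66, Add(Pow(23, Rational(1, 2)), 3))), Rational(1, 2)) = Pow(Add(-22858, Mul(66, Add(3, Pow(23, Rational(1, 2))))), Rational(1, 2)) = Pow(Add(-22858, Add(198, Mul(66, Pow(23, Rational(1, 2))))), Rational(1, 2)) = Pow(Add(-22660, Mul(66, Pow(23, Rational(1, 2)))), Rational(1, 2))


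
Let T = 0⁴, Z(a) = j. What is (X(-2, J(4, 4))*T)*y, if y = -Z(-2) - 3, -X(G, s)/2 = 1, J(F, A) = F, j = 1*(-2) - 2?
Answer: 0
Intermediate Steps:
j = -4 (j = -2 - 2 = -4)
X(G, s) = -2 (X(G, s) = -2*1 = -2)
Z(a) = -4
T = 0
y = 1 (y = -1*(-4) - 3 = 4 - 3 = 1)
(X(-2, J(4, 4))*T)*y = -2*0*1 = 0*1 = 0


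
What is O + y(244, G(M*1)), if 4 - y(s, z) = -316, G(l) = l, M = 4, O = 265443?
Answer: 265763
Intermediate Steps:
y(s, z) = 320 (y(s, z) = 4 - 1*(-316) = 4 + 316 = 320)
O + y(244, G(M*1)) = 265443 + 320 = 265763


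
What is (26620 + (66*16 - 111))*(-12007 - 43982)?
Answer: -1543336785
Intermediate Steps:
(26620 + (66*16 - 111))*(-12007 - 43982) = (26620 + (1056 - 111))*(-55989) = (26620 + 945)*(-55989) = 27565*(-55989) = -1543336785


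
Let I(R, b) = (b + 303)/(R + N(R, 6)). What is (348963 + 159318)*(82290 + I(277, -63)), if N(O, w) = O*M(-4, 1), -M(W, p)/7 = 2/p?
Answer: 150616901020050/3601 ≈ 4.1826e+10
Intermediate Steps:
M(W, p) = -14/p
N(O, w) = -14*O (N(O, w) = O*(-14/1) = O*(-14*1) = O*(-14) = -14*O)
I(R, b) = -(303 + b)/(13*R) (I(R, b) = (b + 303)/(R - 14*R) = (303 + b)/((-13*R)) = (303 + b)*(-1/(13*R)) = -(303 + b)/(13*R))
(348963 + 159318)*(82290 + I(277, -63)) = (348963 + 159318)*(82290 + (1/13)*(-303 - 1*(-63))/277) = 508281*(82290 + (1/13)*(1/277)*(-303 + 63)) = 508281*(82290 + (1/13)*(1/277)*(-240)) = 508281*(82290 - 240/3601) = 508281*(296326050/3601) = 150616901020050/3601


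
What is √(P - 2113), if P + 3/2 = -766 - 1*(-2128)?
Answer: I*√3010/2 ≈ 27.432*I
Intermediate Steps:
P = 2721/2 (P = -3/2 + (-766 - 1*(-2128)) = -3/2 + (-766 + 2128) = -3/2 + 1362 = 2721/2 ≈ 1360.5)
√(P - 2113) = √(2721/2 - 2113) = √(-1505/2) = I*√3010/2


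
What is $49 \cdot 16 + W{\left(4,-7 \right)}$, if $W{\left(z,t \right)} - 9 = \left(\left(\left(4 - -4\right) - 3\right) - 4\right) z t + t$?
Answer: $758$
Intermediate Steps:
$W{\left(z,t \right)} = 9 + t + t z$ ($W{\left(z,t \right)} = 9 + \left(\left(\left(\left(4 - -4\right) - 3\right) - 4\right) z t + t\right) = 9 + \left(\left(\left(\left(4 + 4\right) - 3\right) - 4\right) z t + t\right) = 9 + \left(\left(\left(8 - 3\right) - 4\right) z t + t\right) = 9 + \left(\left(5 - 4\right) z t + t\right) = 9 + \left(1 z t + t\right) = 9 + \left(z t + t\right) = 9 + \left(t z + t\right) = 9 + \left(t + t z\right) = 9 + t + t z$)
$49 \cdot 16 + W{\left(4,-7 \right)} = 49 \cdot 16 - 26 = 784 - 26 = 758$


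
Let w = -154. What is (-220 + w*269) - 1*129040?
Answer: -170686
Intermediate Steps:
(-220 + w*269) - 1*129040 = (-220 - 154*269) - 1*129040 = (-220 - 41426) - 129040 = -41646 - 129040 = -170686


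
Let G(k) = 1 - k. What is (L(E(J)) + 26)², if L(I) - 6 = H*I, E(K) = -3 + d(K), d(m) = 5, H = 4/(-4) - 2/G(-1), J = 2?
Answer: 784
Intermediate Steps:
H = -2 (H = 4/(-4) - 2/(1 - 1*(-1)) = 4*(-¼) - 2/(1 + 1) = -1 - 2/2 = -1 - 2*½ = -1 - 1 = -2)
E(K) = 2 (E(K) = -3 + 5 = 2)
L(I) = 6 - 2*I
(L(E(J)) + 26)² = ((6 - 2*2) + 26)² = ((6 - 4) + 26)² = (2 + 26)² = 28² = 784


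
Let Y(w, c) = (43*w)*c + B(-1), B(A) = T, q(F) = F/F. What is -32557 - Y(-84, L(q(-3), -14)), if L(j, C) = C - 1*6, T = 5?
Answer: -104802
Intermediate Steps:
q(F) = 1
B(A) = 5
L(j, C) = -6 + C (L(j, C) = C - 6 = -6 + C)
Y(w, c) = 5 + 43*c*w (Y(w, c) = (43*w)*c + 5 = 43*c*w + 5 = 5 + 43*c*w)
-32557 - Y(-84, L(q(-3), -14)) = -32557 - (5 + 43*(-6 - 14)*(-84)) = -32557 - (5 + 43*(-20)*(-84)) = -32557 - (5 + 72240) = -32557 - 1*72245 = -32557 - 72245 = -104802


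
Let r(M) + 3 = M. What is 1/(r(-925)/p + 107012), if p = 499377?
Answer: 499377/53439330596 ≈ 9.3447e-6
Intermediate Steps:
r(M) = -3 + M
1/(r(-925)/p + 107012) = 1/((-3 - 925)/499377 + 107012) = 1/(-928*1/499377 + 107012) = 1/(-928/499377 + 107012) = 1/(53439330596/499377) = 499377/53439330596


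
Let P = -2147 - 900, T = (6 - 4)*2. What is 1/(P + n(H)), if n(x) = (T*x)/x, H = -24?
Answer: -1/3043 ≈ -0.00032862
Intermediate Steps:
T = 4 (T = 2*2 = 4)
n(x) = 4 (n(x) = (4*x)/x = 4)
P = -3047
1/(P + n(H)) = 1/(-3047 + 4) = 1/(-3043) = -1/3043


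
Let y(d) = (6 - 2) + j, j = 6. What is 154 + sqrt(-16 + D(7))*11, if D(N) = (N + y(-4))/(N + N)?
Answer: 154 + 33*I*sqrt(322)/14 ≈ 154.0 + 42.297*I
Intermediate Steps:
y(d) = 10 (y(d) = (6 - 2) + 6 = 4 + 6 = 10)
D(N) = (10 + N)/(2*N) (D(N) = (N + 10)/(N + N) = (10 + N)/((2*N)) = (10 + N)*(1/(2*N)) = (10 + N)/(2*N))
154 + sqrt(-16 + D(7))*11 = 154 + sqrt(-16 + (1/2)*(10 + 7)/7)*11 = 154 + sqrt(-16 + (1/2)*(1/7)*17)*11 = 154 + sqrt(-16 + 17/14)*11 = 154 + sqrt(-207/14)*11 = 154 + (3*I*sqrt(322)/14)*11 = 154 + 33*I*sqrt(322)/14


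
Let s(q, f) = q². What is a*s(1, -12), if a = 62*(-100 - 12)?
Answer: -6944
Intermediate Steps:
a = -6944 (a = 62*(-112) = -6944)
a*s(1, -12) = -6944*1² = -6944*1 = -6944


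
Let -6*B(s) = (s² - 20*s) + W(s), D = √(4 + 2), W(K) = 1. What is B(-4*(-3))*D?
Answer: 95*√6/6 ≈ 38.784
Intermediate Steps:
D = √6 ≈ 2.4495
B(s) = -⅙ - s²/6 + 10*s/3 (B(s) = -((s² - 20*s) + 1)/6 = -(1 + s² - 20*s)/6 = -⅙ - s²/6 + 10*s/3)
B(-4*(-3))*D = (-⅙ - (-4*(-3))²/6 + 10*(-4*(-3))/3)*√6 = (-⅙ - ⅙*12² + (10/3)*12)*√6 = (-⅙ - ⅙*144 + 40)*√6 = (-⅙ - 24 + 40)*√6 = 95*√6/6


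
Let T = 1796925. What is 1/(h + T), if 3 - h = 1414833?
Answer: 1/382095 ≈ 2.6172e-6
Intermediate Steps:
h = -1414830 (h = 3 - 1*1414833 = 3 - 1414833 = -1414830)
1/(h + T) = 1/(-1414830 + 1796925) = 1/382095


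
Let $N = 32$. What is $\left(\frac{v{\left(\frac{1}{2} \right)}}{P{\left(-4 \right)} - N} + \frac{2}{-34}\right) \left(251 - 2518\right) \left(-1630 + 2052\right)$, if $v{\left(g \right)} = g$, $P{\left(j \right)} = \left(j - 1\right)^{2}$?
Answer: $\frac{14828447}{119} \approx 1.2461 \cdot 10^{5}$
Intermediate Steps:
$P{\left(j \right)} = \left(-1 + j\right)^{2}$
$\left(\frac{v{\left(\frac{1}{2} \right)}}{P{\left(-4 \right)} - N} + \frac{2}{-34}\right) \left(251 - 2518\right) \left(-1630 + 2052\right) = \left(\frac{1}{2 \left(\left(-1 - 4\right)^{2} - 32\right)} + \frac{2}{-34}\right) \left(251 - 2518\right) \left(-1630 + 2052\right) = \left(\frac{1}{2 \left(\left(-5\right)^{2} - 32\right)} + 2 \left(- \frac{1}{34}\right)\right) \left(\left(-2267\right) 422\right) = \left(\frac{1}{2 \left(25 - 32\right)} - \frac{1}{17}\right) \left(-956674\right) = \left(\frac{1}{2 \left(-7\right)} - \frac{1}{17}\right) \left(-956674\right) = \left(\frac{1}{2} \left(- \frac{1}{7}\right) - \frac{1}{17}\right) \left(-956674\right) = \left(- \frac{1}{14} - \frac{1}{17}\right) \left(-956674\right) = \left(- \frac{31}{238}\right) \left(-956674\right) = \frac{14828447}{119}$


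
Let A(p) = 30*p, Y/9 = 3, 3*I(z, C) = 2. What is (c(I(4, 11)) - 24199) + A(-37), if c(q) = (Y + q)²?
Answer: -220892/9 ≈ -24544.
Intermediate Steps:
I(z, C) = ⅔ (I(z, C) = (⅓)*2 = ⅔)
Y = 27 (Y = 9*3 = 27)
c(q) = (27 + q)²
(c(I(4, 11)) - 24199) + A(-37) = ((27 + ⅔)² - 24199) + 30*(-37) = ((83/3)² - 24199) - 1110 = (6889/9 - 24199) - 1110 = -210902/9 - 1110 = -220892/9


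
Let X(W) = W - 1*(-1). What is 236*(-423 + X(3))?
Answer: -98884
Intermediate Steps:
X(W) = 1 + W (X(W) = W + 1 = 1 + W)
236*(-423 + X(3)) = 236*(-423 + (1 + 3)) = 236*(-423 + 4) = 236*(-419) = -98884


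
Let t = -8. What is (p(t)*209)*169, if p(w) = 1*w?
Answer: -282568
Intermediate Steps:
p(w) = w
(p(t)*209)*169 = -8*209*169 = -1672*169 = -282568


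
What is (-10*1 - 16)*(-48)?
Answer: 1248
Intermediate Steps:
(-10*1 - 16)*(-48) = (-10 - 16)*(-48) = -26*(-48) = 1248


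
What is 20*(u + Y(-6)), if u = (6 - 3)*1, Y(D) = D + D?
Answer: -180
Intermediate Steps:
Y(D) = 2*D
u = 3 (u = 3*1 = 3)
20*(u + Y(-6)) = 20*(3 + 2*(-6)) = 20*(3 - 12) = 20*(-9) = -180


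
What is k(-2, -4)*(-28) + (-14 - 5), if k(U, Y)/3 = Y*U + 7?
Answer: -1279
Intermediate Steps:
k(U, Y) = 21 + 3*U*Y (k(U, Y) = 3*(Y*U + 7) = 3*(U*Y + 7) = 3*(7 + U*Y) = 21 + 3*U*Y)
k(-2, -4)*(-28) + (-14 - 5) = (21 + 3*(-2)*(-4))*(-28) + (-14 - 5) = (21 + 24)*(-28) - 19 = 45*(-28) - 19 = -1260 - 19 = -1279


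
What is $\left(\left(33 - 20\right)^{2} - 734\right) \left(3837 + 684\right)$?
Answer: $-2554365$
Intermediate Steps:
$\left(\left(33 - 20\right)^{2} - 734\right) \left(3837 + 684\right) = \left(13^{2} - 734\right) 4521 = \left(169 - 734\right) 4521 = \left(-565\right) 4521 = -2554365$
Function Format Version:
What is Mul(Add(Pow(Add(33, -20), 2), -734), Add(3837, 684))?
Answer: -2554365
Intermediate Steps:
Mul(Add(Pow(Add(33, -20), 2), -734), Add(3837, 684)) = Mul(Add(Pow(13, 2), -734), 4521) = Mul(Add(169, -734), 4521) = Mul(-565, 4521) = -2554365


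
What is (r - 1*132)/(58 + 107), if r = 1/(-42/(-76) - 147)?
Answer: -734618/918225 ≈ -0.80004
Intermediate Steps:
r = -38/5565 (r = 1/(-42*(-1/76) - 147) = 1/(21/38 - 147) = 1/(-5565/38) = -38/5565 ≈ -0.0068284)
(r - 1*132)/(58 + 107) = (-38/5565 - 1*132)/(58 + 107) = (-38/5565 - 132)/165 = (1/165)*(-734618/5565) = -734618/918225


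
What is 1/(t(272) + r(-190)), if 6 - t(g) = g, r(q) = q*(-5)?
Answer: 1/684 ≈ 0.0014620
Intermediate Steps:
r(q) = -5*q
t(g) = 6 - g
1/(t(272) + r(-190)) = 1/((6 - 1*272) - 5*(-190)) = 1/((6 - 272) + 950) = 1/(-266 + 950) = 1/684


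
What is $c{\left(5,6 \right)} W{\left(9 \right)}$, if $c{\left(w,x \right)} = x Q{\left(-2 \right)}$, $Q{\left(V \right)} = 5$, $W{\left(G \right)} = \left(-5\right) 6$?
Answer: $-900$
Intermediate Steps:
$W{\left(G \right)} = -30$
$c{\left(w,x \right)} = 5 x$ ($c{\left(w,x \right)} = x 5 = 5 x$)
$c{\left(5,6 \right)} W{\left(9 \right)} = 5 \cdot 6 \left(-30\right) = 30 \left(-30\right) = -900$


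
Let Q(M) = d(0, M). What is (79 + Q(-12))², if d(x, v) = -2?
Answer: 5929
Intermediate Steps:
Q(M) = -2
(79 + Q(-12))² = (79 - 2)² = 77² = 5929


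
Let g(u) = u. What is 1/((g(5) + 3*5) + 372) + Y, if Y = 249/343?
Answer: 1999/2744 ≈ 0.72850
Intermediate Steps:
Y = 249/343 (Y = 249*(1/343) = 249/343 ≈ 0.72595)
1/((g(5) + 3*5) + 372) + Y = 1/((5 + 3*5) + 372) + 249/343 = 1/((5 + 15) + 372) + 249/343 = 1/(20 + 372) + 249/343 = 1/392 + 249/343 = 1999/2744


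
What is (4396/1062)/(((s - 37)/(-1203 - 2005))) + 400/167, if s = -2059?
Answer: 101421133/11616687 ≈ 8.7306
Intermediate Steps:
(4396/1062)/(((s - 37)/(-1203 - 2005))) + 400/167 = (4396/1062)/(((-2059 - 37)/(-1203 - 2005))) + 400/167 = (4396*(1/1062))/((-2096/(-3208))) + 400*(1/167) = 2198/(531*((-2096*(-1/3208)))) + 400/167 = 2198/(531*(262/401)) + 400/167 = (2198/531)*(401/262) + 400/167 = 440699/69561 + 400/167 = 101421133/11616687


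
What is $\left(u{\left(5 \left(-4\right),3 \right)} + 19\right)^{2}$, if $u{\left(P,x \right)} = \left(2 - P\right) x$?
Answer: $7225$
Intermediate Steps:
$u{\left(P,x \right)} = x \left(2 - P\right)$
$\left(u{\left(5 \left(-4\right),3 \right)} + 19\right)^{2} = \left(3 \left(2 - 5 \left(-4\right)\right) + 19\right)^{2} = \left(3 \left(2 - -20\right) + 19\right)^{2} = \left(3 \left(2 + 20\right) + 19\right)^{2} = \left(3 \cdot 22 + 19\right)^{2} = \left(66 + 19\right)^{2} = 85^{2} = 7225$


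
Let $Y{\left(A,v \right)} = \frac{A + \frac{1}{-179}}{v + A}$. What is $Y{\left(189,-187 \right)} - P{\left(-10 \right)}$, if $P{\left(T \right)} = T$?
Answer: $\frac{18705}{179} \approx 104.5$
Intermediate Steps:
$Y{\left(A,v \right)} = \frac{- \frac{1}{179} + A}{A + v}$ ($Y{\left(A,v \right)} = \frac{A - \frac{1}{179}}{A + v} = \frac{- \frac{1}{179} + A}{A + v}$)
$Y{\left(189,-187 \right)} - P{\left(-10 \right)} = \frac{- \frac{1}{179} + 189}{189 - 187} - -10 = \frac{1}{2} \cdot \frac{33830}{179} + 10 = \frac{16915}{179} + 10 = \frac{18705}{179}$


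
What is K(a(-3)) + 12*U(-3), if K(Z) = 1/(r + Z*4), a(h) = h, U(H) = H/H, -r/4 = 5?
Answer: 383/32 ≈ 11.969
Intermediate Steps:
r = -20 (r = -4*5 = -20)
U(H) = 1
K(Z) = 1/(-20 + 4*Z) (K(Z) = 1/(-20 + Z*4) = 1/(-20 + 4*Z))
K(a(-3)) + 12*U(-3) = 1/(4*(-5 - 3)) + 12*1 = (¼)/(-8) + 12 = (¼)*(-⅛) + 12 = -1/32 + 12 = 383/32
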